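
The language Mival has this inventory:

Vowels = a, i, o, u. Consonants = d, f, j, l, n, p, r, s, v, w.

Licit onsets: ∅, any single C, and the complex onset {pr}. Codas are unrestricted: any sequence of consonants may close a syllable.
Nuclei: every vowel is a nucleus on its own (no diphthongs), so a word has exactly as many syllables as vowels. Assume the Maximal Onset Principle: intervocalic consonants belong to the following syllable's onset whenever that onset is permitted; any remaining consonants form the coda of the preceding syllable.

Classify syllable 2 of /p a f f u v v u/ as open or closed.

closed

Nuclei (vowels): a, u, u → 3 syllables.
V1 /a/ – V2 /u/: /ff/ — longest licit onset from the right is /f/, leaving /f/ as coda.
V2 /u/ – V3 /u/: cluster /vv/ — the longest permitted-onset suffix is /v/; onset = /v/, preceding coda = /v/.
Syllabification: paf.fuv.vu.
Syllable 2 is /fuv/ with coda /v/, so it is closed.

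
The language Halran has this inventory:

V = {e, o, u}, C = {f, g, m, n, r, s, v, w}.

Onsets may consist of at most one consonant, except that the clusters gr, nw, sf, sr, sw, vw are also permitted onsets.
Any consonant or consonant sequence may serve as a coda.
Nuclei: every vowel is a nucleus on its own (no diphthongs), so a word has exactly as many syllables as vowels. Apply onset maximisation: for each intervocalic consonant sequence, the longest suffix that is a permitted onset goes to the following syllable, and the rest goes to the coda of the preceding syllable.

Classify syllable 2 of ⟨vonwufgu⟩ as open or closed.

The vowels are o, u, u — 3 nuclei, so 3 syllables.
σ1/σ2 boundary: /nw/ is a licit onset in full, so it all attaches to the next syllable.
σ2/σ3 boundary: /fg/ — longest licit onset from the right is /g/, leaving /f/ as coda.
Putting it together: vo.nwuf.gu.
Syllable 2 is /nwuf/ with coda /f/, so it is closed.

closed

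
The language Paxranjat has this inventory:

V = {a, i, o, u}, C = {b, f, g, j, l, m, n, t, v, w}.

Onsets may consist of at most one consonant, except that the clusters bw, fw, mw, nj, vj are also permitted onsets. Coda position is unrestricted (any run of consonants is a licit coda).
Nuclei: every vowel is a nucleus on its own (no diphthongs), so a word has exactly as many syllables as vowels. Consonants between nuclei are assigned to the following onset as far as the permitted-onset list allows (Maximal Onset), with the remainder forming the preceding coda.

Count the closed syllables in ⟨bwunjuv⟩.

Vowels present: u, u; each is a nucleus, giving 2 syllables.
/u…u/ gap (V1→V2): cluster /nj/ — /nj/ is itself a permitted onset, so the whole cluster goes right; preceding coda = ∅.
Putting it together: bwu.njuv.
Classifying each syllable: /bwu/ (open), /njuv/ (closed).
Closed syllables: 1.

1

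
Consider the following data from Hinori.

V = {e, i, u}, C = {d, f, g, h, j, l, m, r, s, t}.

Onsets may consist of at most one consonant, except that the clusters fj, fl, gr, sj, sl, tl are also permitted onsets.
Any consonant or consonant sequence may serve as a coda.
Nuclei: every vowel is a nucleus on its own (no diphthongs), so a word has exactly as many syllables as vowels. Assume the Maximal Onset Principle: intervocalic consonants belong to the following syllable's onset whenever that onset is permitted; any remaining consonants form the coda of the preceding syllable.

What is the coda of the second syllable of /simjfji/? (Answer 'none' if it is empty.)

none

Nuclei (vowels): i, i → 2 syllables.
Between /i/ (V1) and /i/ (V2): /mjfj/ — longest licit onset from the right is /fj/, leaving /mj/ as coda.
So the parse is simj.fji.
Syllable 2 is /fji/: onset /fj/, nucleus /i/, coda ∅.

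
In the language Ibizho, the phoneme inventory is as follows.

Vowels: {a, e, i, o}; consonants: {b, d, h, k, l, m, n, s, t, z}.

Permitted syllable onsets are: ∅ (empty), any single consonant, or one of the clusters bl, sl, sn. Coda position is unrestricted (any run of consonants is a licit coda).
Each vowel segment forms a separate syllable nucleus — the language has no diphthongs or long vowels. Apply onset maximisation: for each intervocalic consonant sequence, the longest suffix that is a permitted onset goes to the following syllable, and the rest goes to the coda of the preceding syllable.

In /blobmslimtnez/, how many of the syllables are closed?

Nuclei (vowels): o, i, e → 3 syllables.
σ1/σ2 boundary: cluster /bmsl/ — the longest permitted-onset suffix is /sl/; onset = /sl/, preceding coda = /bm/.
σ2/σ3 boundary: /mtn/; trying suffixes from longest down, /n/ is the first permitted one, so coda /mt/ | onset /n/.
Putting it together: blobm.slimt.nez.
Classifying each syllable: /blobm/ (closed), /slimt/ (closed), /nez/ (closed).
Closed syllables: 3.

3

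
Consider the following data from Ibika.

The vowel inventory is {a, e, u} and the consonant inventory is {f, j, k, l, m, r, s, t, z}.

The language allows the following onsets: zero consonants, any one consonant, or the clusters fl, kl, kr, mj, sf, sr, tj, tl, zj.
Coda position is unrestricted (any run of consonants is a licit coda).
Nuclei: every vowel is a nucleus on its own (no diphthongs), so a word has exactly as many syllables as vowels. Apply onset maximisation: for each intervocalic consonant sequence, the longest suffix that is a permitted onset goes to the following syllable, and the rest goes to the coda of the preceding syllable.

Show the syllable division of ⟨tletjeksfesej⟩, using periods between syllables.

The vowels are e, e, e, e — 4 nuclei, so 4 syllables.
σ1/σ2 boundary: /tj/ is a licit onset in full, so it all attaches to the next syllable.
σ2/σ3 boundary: /ksf/ splits as /k/ + /sf/ (/sf/ is the longest suffix that is a licit onset).
σ3/σ4 boundary: /s/ is a single consonant, so it becomes the next onset.

tle.tjek.sfe.sej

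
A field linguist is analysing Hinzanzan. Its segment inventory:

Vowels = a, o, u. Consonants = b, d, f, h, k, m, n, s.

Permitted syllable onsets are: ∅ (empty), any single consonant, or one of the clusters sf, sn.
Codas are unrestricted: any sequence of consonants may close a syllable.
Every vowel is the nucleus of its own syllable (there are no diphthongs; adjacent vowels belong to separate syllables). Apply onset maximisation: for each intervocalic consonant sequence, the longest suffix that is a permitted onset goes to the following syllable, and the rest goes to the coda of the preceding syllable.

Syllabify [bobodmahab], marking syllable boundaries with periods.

bo.bod.ma.hab

Nuclei (vowels): o, o, a, a → 4 syllables.
σ1/σ2 boundary: /b/ is a single consonant, so it becomes the next onset.
σ2/σ3 boundary: cluster /dm/ — the longest permitted-onset suffix is /m/; onset = /m/, preceding coda = /d/.
σ3/σ4 boundary: /h/ → onset of the next syllable (single consonants are always licit onsets).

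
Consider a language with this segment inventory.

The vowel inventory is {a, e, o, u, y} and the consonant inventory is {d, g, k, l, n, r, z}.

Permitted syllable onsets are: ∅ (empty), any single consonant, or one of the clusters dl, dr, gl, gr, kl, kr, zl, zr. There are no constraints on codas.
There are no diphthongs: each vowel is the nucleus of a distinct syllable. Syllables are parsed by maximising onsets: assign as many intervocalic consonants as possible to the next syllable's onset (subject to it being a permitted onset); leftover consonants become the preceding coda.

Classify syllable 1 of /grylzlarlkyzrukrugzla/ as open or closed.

closed

Nuclei (vowels): y, a, y, u, u, a → 6 syllables.
/y…a/ gap (V1→V2): /lzl/ — longest licit onset from the right is /zl/, leaving /l/ as coda.
/a…y/ gap (V2→V3): /rlk/; trying suffixes from longest down, /k/ is the first permitted one, so coda /rl/ | onset /k/.
/y…u/ gap (V3→V4): /zr/ is a licit onset in full, so it all attaches to the next syllable.
/u…u/ gap (V4→V5): /kr/ — entire cluster is a permitted onset → onset /kr/, coda ∅.
/u…a/ gap (V5→V6): /gzl/ — longest licit onset from the right is /zl/, leaving /g/ as coda.
So the parse is gryl.zlarl.ky.zru.krug.zla.
Syllable 1 is /gryl/ with coda /l/, so it is closed.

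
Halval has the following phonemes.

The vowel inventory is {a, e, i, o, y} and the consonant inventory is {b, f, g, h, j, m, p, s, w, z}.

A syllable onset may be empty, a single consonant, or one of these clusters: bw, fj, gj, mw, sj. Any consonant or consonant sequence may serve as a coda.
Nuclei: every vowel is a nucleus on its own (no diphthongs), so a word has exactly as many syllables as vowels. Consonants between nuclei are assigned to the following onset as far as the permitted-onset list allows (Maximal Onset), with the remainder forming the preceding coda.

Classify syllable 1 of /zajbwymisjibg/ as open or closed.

The vowels are a, y, i, i — 4 nuclei, so 4 syllables.
V1 /a/ – V2 /y/: cluster /jbw/ — the longest permitted-onset suffix is /bw/; onset = /bw/, preceding coda = /j/.
V2 /y/ – V3 /i/: just /m/ — single C goes to the following onset.
V3 /i/ – V4 /i/: /sj/ — entire cluster is a permitted onset → onset /sj/, coda ∅.
Result: zaj.bwy.mi.sjibg.
Syllable 1 is /zaj/ with coda /j/, so it is closed.

closed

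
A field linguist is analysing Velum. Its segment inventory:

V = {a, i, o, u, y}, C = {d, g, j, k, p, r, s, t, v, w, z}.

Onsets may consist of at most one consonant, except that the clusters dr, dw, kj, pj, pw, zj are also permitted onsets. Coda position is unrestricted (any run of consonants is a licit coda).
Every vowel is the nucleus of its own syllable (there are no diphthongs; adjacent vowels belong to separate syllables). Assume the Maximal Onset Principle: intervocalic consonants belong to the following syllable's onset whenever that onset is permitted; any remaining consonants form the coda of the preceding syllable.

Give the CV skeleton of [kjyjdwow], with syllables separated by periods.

CCVC.CCVC

The vowels are y, o — 2 nuclei, so 2 syllables.
Between /y/ (V1) and /o/ (V2): /jdw/; trying suffixes from longest down, /dw/ is the first permitted one, so coda /j/ | onset /dw/.
So the parse is kjyj.dwow.
Mapping each syllable to C/V: /kjyj/ → CCVC, /dwow/ → CCVC.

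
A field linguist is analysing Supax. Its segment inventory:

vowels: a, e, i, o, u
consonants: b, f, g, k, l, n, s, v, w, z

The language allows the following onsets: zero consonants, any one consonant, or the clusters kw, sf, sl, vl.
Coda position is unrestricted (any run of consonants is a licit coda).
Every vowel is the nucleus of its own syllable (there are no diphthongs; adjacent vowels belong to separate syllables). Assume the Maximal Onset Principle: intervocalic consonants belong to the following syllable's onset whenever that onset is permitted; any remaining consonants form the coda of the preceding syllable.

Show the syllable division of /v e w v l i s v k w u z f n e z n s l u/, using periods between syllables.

vew.vlisv.kwuzf.nezn.slu

Nuclei (vowels): e, i, u, e, u → 5 syllables.
Between /e/ (V1) and /i/ (V2): /wvl/ — longest licit onset from the right is /vl/, leaving /w/ as coda.
Between /i/ (V2) and /u/ (V3): /svkw/; trying suffixes from longest down, /kw/ is the first permitted one, so coda /sv/ | onset /kw/.
Between /u/ (V3) and /e/ (V4): /zfn/ splits as /zf/ + /n/ (/n/ is the longest suffix that is a licit onset).
Between /e/ (V4) and /u/ (V5): /znsl/ — longest licit onset from the right is /sl/, leaving /zn/ as coda.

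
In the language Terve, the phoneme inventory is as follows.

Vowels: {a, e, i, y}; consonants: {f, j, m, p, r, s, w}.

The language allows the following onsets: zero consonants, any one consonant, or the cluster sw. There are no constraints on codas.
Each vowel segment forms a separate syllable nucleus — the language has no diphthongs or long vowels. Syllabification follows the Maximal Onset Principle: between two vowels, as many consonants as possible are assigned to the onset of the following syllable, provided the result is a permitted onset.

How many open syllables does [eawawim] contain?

The vowels are e, a, a, i — 4 nuclei, so 4 syllables.
/e…a/ gap (V1→V2): hiatus — the boundary sits between the two vowels.
/a…a/ gap (V2→V3): just /w/ — single C goes to the following onset.
/a…i/ gap (V3→V4): /w/ → onset of the next syllable (single consonants are always licit onsets).
So the parse is e.a.wa.wim.
Classifying each syllable: /e/ (open), /a/ (open), /wa/ (open), /wim/ (closed).
Open syllables: 3.

3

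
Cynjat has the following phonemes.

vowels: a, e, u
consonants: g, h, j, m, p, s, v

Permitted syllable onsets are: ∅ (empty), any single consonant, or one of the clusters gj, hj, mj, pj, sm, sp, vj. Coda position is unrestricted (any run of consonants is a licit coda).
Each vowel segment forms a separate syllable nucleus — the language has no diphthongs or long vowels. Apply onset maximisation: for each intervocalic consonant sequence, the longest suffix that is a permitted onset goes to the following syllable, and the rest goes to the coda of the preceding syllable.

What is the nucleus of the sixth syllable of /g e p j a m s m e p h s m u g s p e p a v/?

a

Vowels present: e, a, e, u, e, a; each is a nucleus, giving 6 syllables.
The sixth nucleus (vowel 6 from the left) is /a/.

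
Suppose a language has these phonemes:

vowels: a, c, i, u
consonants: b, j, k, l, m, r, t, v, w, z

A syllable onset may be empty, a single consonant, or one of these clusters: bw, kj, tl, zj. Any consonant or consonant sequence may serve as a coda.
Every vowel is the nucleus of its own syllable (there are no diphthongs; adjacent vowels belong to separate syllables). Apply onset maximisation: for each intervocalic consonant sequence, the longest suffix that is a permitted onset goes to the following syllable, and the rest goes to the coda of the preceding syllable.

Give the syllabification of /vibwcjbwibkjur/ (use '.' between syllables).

The vowels are i, c, i, u — 4 nuclei, so 4 syllables.
V1 /i/ – V2 /c/: /bw/ is a licit onset in full, so it all attaches to the next syllable.
V2 /c/ – V3 /i/: cluster /jbw/ — the longest permitted-onset suffix is /bw/; onset = /bw/, preceding coda = /j/.
V3 /i/ – V4 /u/: /bkj/ splits as /b/ + /kj/ (/kj/ is the longest suffix that is a licit onset).

vi.bwcj.bwib.kjur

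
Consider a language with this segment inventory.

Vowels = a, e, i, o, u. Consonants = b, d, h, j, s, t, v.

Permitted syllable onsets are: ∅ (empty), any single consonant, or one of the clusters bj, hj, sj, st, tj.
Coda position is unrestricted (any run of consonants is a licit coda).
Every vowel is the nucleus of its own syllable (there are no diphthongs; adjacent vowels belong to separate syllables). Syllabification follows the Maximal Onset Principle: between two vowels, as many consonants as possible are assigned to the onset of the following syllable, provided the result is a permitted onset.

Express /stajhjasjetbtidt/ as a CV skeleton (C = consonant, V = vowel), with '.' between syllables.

CCVC.CCV.CCVCC.CVCC

Nuclei (vowels): a, a, e, i → 4 syllables.
σ1/σ2 boundary: cluster /jhj/ — the longest permitted-onset suffix is /hj/; onset = /hj/, preceding coda = /j/.
σ2/σ3 boundary: /sj/ — entire cluster is a permitted onset → onset /sj/, coda ∅.
σ3/σ4 boundary: /tbt/ — longest licit onset from the right is /t/, leaving /tb/ as coda.
Result: staj.hja.sjetb.tidt.
Mapping each syllable to C/V: /staj/ → CCVC, /hja/ → CCV, /sjetb/ → CCVCC, /tidt/ → CVCC.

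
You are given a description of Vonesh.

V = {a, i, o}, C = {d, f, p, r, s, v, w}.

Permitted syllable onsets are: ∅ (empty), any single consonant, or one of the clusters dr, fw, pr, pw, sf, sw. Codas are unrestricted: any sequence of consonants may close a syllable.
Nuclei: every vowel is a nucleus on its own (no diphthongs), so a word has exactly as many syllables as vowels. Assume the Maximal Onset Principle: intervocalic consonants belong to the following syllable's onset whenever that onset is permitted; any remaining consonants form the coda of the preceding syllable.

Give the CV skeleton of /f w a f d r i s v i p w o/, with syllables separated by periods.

The vowels are a, i, i, o — 4 nuclei, so 4 syllables.
σ1/σ2 boundary: cluster /fdr/ — the longest permitted-onset suffix is /dr/; onset = /dr/, preceding coda = /f/.
σ2/σ3 boundary: cluster /sv/ — the longest permitted-onset suffix is /v/; onset = /v/, preceding coda = /s/.
σ3/σ4 boundary: /pw/ is a licit onset in full, so it all attaches to the next syllable.
Syllabification: fwaf.dris.vi.pwo.
Mapping each syllable to C/V: /fwaf/ → CCVC, /dris/ → CCVC, /vi/ → CV, /pwo/ → CCV.

CCVC.CCVC.CV.CCV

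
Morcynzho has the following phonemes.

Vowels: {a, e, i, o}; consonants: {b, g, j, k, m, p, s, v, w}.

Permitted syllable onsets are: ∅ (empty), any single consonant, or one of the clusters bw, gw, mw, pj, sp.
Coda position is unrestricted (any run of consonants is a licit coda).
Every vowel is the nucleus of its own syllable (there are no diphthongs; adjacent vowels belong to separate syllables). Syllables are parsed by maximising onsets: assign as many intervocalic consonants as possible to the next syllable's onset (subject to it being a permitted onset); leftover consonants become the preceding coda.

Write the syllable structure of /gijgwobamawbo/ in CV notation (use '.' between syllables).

Vowels present: i, o, a, a, o; each is a nucleus, giving 5 syllables.
/i…o/ gap (V1→V2): /jgw/ splits as /j/ + /gw/ (/gw/ is the longest suffix that is a licit onset).
/o…a/ gap (V2→V3): just /b/ — single C goes to the following onset.
/a…a/ gap (V3→V4): /m/ → onset of the next syllable (single consonants are always licit onsets).
/a…o/ gap (V4→V5): cluster /wb/ — the longest permitted-onset suffix is /b/; onset = /b/, preceding coda = /w/.
Syllabification: gij.gwo.ba.maw.bo.
Mapping each syllable to C/V: /gij/ → CVC, /gwo/ → CCV, /ba/ → CV, /maw/ → CVC, /bo/ → CV.

CVC.CCV.CV.CVC.CV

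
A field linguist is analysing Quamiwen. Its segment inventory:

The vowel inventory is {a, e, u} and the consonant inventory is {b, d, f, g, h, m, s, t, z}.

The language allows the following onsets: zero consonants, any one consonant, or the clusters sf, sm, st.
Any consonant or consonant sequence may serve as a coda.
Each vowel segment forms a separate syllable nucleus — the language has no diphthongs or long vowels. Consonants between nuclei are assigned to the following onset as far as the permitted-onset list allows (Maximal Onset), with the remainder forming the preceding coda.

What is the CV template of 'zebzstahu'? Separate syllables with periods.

CVCC.CCV.CV

Nuclei (vowels): e, a, u → 3 syllables.
σ1/σ2 boundary: /bzst/ splits as /bz/ + /st/ (/st/ is the longest suffix that is a licit onset).
σ2/σ3 boundary: just /h/ — single C goes to the following onset.
Result: zebz.sta.hu.
Mapping each syllable to C/V: /zebz/ → CVCC, /sta/ → CCV, /hu/ → CV.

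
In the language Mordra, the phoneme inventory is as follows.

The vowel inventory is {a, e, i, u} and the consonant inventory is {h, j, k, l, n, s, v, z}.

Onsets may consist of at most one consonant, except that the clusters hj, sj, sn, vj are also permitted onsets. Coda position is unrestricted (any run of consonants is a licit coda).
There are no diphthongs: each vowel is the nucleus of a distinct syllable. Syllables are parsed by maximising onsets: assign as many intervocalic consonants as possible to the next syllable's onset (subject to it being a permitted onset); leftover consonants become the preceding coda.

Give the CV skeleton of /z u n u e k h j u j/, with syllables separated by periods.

CV.CV.VC.CCVC

The vowels are u, u, e, u — 4 nuclei, so 4 syllables.
V1 /u/ – V2 /u/: /n/ → onset of the next syllable (single consonants are always licit onsets).
V2 /u/ – V3 /e/: hiatus — the boundary sits between the two vowels.
V3 /e/ – V4 /u/: /khj/; trying suffixes from longest down, /hj/ is the first permitted one, so coda /k/ | onset /hj/.
Syllabification: zu.nu.ek.hjuj.
Mapping each syllable to C/V: /zu/ → CV, /nu/ → CV, /ek/ → VC, /hjuj/ → CCVC.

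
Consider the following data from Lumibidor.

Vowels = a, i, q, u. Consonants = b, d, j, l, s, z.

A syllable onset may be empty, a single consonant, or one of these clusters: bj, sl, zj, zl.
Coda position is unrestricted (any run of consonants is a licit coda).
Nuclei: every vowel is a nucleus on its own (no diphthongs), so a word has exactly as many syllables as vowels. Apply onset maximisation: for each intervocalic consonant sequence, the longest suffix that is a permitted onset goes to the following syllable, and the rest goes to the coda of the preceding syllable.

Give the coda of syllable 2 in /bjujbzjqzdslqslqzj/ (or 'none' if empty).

Nuclei (vowels): u, q, q, q → 4 syllables.
Between /u/ (V1) and /q/ (V2): /jbzj/ splits as /jb/ + /zj/ (/zj/ is the longest suffix that is a licit onset).
Between /q/ (V2) and /q/ (V3): /zdsl/; trying suffixes from longest down, /sl/ is the first permitted one, so coda /zd/ | onset /sl/.
Between /q/ (V3) and /q/ (V4): /sl/ — entire cluster is a permitted onset → onset /sl/, coda ∅.
Putting it together: bjujb.zjqzd.slq.slqzj.
Syllable 2 is /zjqzd/: onset /zj/, nucleus /q/, coda /zd/.

zd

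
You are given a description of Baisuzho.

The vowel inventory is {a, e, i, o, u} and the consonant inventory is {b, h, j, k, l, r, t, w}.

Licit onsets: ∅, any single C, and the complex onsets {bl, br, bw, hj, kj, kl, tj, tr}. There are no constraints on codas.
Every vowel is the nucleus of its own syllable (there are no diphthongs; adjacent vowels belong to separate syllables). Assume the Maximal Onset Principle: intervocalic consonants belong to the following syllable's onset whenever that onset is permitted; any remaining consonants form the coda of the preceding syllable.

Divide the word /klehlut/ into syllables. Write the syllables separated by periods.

The vowels are e, u — 2 nuclei, so 2 syllables.
/e…u/ gap (V1→V2): /hl/; trying suffixes from longest down, /l/ is the first permitted one, so coda /h/ | onset /l/.

kleh.lut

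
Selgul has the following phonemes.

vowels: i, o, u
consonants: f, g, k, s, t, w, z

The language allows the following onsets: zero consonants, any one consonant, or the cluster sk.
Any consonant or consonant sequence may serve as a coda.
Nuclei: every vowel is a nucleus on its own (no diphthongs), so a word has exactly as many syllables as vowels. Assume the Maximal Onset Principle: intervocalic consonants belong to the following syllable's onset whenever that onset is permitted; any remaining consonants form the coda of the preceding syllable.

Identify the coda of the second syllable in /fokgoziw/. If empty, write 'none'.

Nuclei (vowels): o, o, i → 3 syllables.
V1 /o/ – V2 /o/: /kg/ splits as /k/ + /g/ (/g/ is the longest suffix that is a licit onset).
V2 /o/ – V3 /i/: just /z/ — single C goes to the following onset.
Syllabification: fok.go.ziw.
Syllable 2 is /go/: onset /g/, nucleus /o/, coda ∅.

none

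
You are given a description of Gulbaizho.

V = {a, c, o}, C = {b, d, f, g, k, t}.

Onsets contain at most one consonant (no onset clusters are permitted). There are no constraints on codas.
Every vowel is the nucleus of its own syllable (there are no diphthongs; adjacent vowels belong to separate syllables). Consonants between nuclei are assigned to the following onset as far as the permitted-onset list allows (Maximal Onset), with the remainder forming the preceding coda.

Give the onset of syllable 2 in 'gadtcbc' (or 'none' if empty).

Nuclei (vowels): a, c, c → 3 syllables.
Between /a/ (V1) and /c/ (V2): cluster /dt/ — the longest permitted-onset suffix is /t/; onset = /t/, preceding coda = /d/.
Between /c/ (V2) and /c/ (V3): /b/ is a single consonant, so it becomes the next onset.
Syllabification: gad.tc.bc.
Syllable 2 is /tc/: onset /t/, nucleus /c/, coda ∅.

t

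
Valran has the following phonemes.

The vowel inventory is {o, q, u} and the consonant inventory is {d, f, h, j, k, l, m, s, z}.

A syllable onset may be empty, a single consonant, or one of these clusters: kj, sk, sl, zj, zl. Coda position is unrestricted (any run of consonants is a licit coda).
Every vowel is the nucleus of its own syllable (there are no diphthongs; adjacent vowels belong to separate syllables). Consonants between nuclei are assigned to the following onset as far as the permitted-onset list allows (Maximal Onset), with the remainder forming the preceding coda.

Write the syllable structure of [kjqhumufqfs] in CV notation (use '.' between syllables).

Vowels present: q, u, u, q; each is a nucleus, giving 4 syllables.
Between /q/ (V1) and /u/ (V2): /h/ → onset of the next syllable (single consonants are always licit onsets).
Between /u/ (V2) and /u/ (V3): /m/ → onset of the next syllable (single consonants are always licit onsets).
Between /u/ (V3) and /q/ (V4): /f/ is a single consonant, so it becomes the next onset.
Putting it together: kjq.hu.mu.fqfs.
Mapping each syllable to C/V: /kjq/ → CCV, /hu/ → CV, /mu/ → CV, /fqfs/ → CVCC.

CCV.CV.CV.CVCC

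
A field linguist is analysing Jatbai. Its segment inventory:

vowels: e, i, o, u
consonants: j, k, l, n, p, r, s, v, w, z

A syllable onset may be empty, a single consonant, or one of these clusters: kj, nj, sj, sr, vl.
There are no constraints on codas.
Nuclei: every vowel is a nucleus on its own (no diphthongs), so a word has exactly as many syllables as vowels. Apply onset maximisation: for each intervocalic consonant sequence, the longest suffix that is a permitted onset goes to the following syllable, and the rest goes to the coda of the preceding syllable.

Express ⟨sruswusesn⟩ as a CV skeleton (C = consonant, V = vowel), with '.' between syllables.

CCVC.CV.CVCC

The vowels are u, u, e — 3 nuclei, so 3 syllables.
σ1/σ2 boundary: /sw/; trying suffixes from longest down, /w/ is the first permitted one, so coda /s/ | onset /w/.
σ2/σ3 boundary: /s/ is a single consonant, so it becomes the next onset.
Syllabification: srus.wu.sesn.
Mapping each syllable to C/V: /srus/ → CCVC, /wu/ → CV, /sesn/ → CVCC.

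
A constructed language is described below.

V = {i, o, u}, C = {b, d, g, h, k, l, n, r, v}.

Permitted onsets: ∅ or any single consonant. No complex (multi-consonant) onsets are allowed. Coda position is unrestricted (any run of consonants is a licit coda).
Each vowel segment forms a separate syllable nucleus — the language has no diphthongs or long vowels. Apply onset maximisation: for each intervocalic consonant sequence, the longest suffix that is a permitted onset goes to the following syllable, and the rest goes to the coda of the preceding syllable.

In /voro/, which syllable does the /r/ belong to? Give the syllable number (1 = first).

2

The vowels are o, o — 2 nuclei, so 2 syllables.
Between /o/ (V1) and /o/ (V2): /r/ → onset of the next syllable (single consonants are always licit onsets).
Putting it together: vo.ro.
The /r/ is in the onset of syllable 2 (/ro/).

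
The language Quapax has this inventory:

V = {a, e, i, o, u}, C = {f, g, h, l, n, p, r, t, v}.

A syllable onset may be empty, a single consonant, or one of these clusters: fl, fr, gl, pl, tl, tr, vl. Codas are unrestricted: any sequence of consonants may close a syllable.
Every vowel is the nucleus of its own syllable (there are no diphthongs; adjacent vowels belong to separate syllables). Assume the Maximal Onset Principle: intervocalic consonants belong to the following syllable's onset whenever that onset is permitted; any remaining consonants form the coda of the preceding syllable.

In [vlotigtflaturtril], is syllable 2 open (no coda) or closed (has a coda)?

closed

Nuclei (vowels): o, i, a, u, i → 5 syllables.
/o…i/ gap (V1→V2): just /t/ — single C goes to the following onset.
/i…a/ gap (V2→V3): /gtfl/ splits as /gt/ + /fl/ (/fl/ is the longest suffix that is a licit onset).
/a…u/ gap (V3→V4): just /t/ — single C goes to the following onset.
/u…i/ gap (V4→V5): /rtr/ splits as /r/ + /tr/ (/tr/ is the longest suffix that is a licit onset).
So the parse is vlo.tigt.fla.tur.tril.
Syllable 2 is /tigt/ with coda /gt/, so it is closed.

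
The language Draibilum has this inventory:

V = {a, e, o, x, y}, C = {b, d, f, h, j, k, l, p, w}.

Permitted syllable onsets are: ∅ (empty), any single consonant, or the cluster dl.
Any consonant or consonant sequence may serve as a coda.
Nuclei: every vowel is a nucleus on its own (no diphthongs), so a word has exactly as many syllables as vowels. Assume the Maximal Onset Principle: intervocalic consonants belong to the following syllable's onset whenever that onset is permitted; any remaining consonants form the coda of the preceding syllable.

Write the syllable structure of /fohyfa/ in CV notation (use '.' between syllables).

CV.CV.CV

Nuclei (vowels): o, y, a → 3 syllables.
/o…y/ gap (V1→V2): just /h/ — single C goes to the following onset.
/y…a/ gap (V2→V3): /f/ is a single consonant, so it becomes the next onset.
So the parse is fo.hy.fa.
Mapping each syllable to C/V: /fo/ → CV, /hy/ → CV, /fa/ → CV.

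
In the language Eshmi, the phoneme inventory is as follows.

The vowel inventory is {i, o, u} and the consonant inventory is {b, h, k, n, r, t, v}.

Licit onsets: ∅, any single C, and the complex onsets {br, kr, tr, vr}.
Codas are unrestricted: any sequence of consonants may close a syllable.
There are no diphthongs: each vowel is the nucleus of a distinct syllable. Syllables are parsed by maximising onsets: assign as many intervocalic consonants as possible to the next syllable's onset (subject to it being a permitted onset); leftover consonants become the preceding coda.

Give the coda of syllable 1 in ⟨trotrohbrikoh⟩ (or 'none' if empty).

Vowels present: o, o, i, o; each is a nucleus, giving 4 syllables.
V1 /o/ – V2 /o/: cluster /tr/ — /tr/ is itself a permitted onset, so the whole cluster goes right; preceding coda = ∅.
V2 /o/ – V3 /i/: cluster /hbr/ — the longest permitted-onset suffix is /br/; onset = /br/, preceding coda = /h/.
V3 /i/ – V4 /o/: /k/ → onset of the next syllable (single consonants are always licit onsets).
Syllabification: tro.troh.bri.koh.
Syllable 1 is /tro/: onset /tr/, nucleus /o/, coda ∅.

none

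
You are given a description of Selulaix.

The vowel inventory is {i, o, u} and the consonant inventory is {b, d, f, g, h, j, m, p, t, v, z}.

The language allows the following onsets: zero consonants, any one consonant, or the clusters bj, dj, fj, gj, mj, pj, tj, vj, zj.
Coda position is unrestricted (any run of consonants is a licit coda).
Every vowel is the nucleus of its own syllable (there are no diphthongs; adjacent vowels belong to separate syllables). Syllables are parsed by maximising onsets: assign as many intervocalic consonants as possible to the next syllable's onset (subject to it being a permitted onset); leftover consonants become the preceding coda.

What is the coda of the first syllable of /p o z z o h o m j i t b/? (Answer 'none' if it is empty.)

z

Vowels present: o, o, o, i; each is a nucleus, giving 4 syllables.
V1 /o/ – V2 /o/: /zz/ — longest licit onset from the right is /z/, leaving /z/ as coda.
V2 /o/ – V3 /o/: just /h/ — single C goes to the following onset.
V3 /o/ – V4 /i/: /mj/ — entire cluster is a permitted onset → onset /mj/, coda ∅.
Syllabification: poz.zo.ho.mjitb.
Syllable 1 is /poz/: onset /p/, nucleus /o/, coda /z/.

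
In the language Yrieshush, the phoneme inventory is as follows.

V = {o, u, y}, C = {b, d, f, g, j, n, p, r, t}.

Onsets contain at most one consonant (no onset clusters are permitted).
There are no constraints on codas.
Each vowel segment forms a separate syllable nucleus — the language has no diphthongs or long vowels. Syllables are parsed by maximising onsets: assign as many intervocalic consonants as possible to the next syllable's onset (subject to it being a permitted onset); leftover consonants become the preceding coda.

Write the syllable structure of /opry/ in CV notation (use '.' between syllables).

VC.CV

Nuclei (vowels): o, y → 2 syllables.
/o…y/ gap (V1→V2): /pr/ — longest licit onset from the right is /r/, leaving /p/ as coda.
So the parse is op.ry.
Mapping each syllable to C/V: /op/ → VC, /ry/ → CV.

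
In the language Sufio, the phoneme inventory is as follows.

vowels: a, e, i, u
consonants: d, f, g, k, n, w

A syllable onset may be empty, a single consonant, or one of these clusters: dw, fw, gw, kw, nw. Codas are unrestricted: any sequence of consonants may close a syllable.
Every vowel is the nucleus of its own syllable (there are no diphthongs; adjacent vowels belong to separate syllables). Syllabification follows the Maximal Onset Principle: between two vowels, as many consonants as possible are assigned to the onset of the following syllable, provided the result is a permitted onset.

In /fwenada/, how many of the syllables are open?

3

Vowels present: e, a, a; each is a nucleus, giving 3 syllables.
V1 /e/ – V2 /a/: /n/ → onset of the next syllable (single consonants are always licit onsets).
V2 /a/ – V3 /a/: /d/ → onset of the next syllable (single consonants are always licit onsets).
Syllabification: fwe.na.da.
Classifying each syllable: /fwe/ (open), /na/ (open), /da/ (open).
Open syllables: 3.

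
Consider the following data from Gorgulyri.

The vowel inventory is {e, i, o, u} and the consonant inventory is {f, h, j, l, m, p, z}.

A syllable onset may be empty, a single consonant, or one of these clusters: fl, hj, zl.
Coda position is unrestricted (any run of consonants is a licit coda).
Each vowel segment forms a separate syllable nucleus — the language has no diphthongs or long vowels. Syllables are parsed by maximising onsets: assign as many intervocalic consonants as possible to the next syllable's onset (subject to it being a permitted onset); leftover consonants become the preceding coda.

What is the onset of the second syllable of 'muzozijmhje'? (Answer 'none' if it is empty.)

Nuclei (vowels): u, o, i, e → 4 syllables.
V1 /u/ – V2 /o/: /z/ → onset of the next syllable (single consonants are always licit onsets).
V2 /o/ – V3 /i/: just /z/ — single C goes to the following onset.
V3 /i/ – V4 /e/: /jmhj/ splits as /jm/ + /hj/ (/hj/ is the longest suffix that is a licit onset).
So the parse is mu.zo.zijm.hje.
Syllable 2 is /zo/: onset /z/, nucleus /o/, coda ∅.

z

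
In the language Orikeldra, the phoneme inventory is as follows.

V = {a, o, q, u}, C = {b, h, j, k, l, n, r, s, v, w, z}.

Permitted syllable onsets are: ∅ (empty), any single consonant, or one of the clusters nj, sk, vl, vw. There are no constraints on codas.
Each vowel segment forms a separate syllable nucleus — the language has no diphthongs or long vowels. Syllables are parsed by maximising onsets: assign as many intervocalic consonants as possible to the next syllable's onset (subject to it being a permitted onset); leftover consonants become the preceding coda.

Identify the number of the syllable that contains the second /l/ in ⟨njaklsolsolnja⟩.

The vowels are a, o, o, a — 4 nuclei, so 4 syllables.
Between /a/ (V1) and /o/ (V2): cluster /kls/ — the longest permitted-onset suffix is /s/; onset = /s/, preceding coda = /kl/.
Between /o/ (V2) and /o/ (V3): /ls/; trying suffixes from longest down, /s/ is the first permitted one, so coda /l/ | onset /s/.
Between /o/ (V3) and /a/ (V4): /lnj/ splits as /l/ + /nj/ (/nj/ is the longest suffix that is a licit onset).
So the parse is njakl.sol.sol.nja.
The second /l/ is in the coda of syllable 2 (/sol/).

2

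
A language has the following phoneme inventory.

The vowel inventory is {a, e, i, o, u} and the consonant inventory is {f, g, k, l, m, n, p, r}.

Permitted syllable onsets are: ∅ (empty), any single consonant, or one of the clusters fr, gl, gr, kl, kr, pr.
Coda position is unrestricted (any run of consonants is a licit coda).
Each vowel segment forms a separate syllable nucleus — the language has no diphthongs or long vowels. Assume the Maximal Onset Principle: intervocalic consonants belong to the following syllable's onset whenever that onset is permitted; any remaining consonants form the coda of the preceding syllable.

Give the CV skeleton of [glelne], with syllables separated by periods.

CCVC.CV

The vowels are e, e — 2 nuclei, so 2 syllables.
V1 /e/ – V2 /e/: /ln/ — longest licit onset from the right is /n/, leaving /l/ as coda.
Putting it together: glel.ne.
Mapping each syllable to C/V: /glel/ → CCVC, /ne/ → CV.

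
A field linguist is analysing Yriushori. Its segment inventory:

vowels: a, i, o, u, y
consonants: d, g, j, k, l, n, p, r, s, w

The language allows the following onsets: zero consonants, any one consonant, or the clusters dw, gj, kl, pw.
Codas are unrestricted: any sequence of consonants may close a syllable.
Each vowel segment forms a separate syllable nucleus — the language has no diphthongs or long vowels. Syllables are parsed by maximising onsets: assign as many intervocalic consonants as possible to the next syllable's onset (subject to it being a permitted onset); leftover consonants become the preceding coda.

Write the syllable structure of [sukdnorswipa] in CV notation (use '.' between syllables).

The vowels are u, o, i, a — 4 nuclei, so 4 syllables.
V1 /u/ – V2 /o/: /kdn/ — longest licit onset from the right is /n/, leaving /kd/ as coda.
V2 /o/ – V3 /i/: cluster /rsw/ — the longest permitted-onset suffix is /w/; onset = /w/, preceding coda = /rs/.
V3 /i/ – V4 /a/: /p/ is a single consonant, so it becomes the next onset.
Putting it together: sukd.nors.wi.pa.
Mapping each syllable to C/V: /sukd/ → CVCC, /nors/ → CVCC, /wi/ → CV, /pa/ → CV.

CVCC.CVCC.CV.CV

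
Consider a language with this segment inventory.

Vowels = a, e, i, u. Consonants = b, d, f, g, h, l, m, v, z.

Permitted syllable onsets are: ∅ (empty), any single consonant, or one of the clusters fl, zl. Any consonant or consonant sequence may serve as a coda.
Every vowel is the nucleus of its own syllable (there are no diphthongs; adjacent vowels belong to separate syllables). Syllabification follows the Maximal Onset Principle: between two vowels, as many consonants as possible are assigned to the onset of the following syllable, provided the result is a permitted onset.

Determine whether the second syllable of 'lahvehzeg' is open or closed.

Nuclei (vowels): a, e, e → 3 syllables.
/a…e/ gap (V1→V2): cluster /hv/ — the longest permitted-onset suffix is /v/; onset = /v/, preceding coda = /h/.
/e…e/ gap (V2→V3): /hz/ — longest licit onset from the right is /z/, leaving /h/ as coda.
Putting it together: lah.veh.zeg.
Syllable 2 is /veh/ with coda /h/, so it is closed.

closed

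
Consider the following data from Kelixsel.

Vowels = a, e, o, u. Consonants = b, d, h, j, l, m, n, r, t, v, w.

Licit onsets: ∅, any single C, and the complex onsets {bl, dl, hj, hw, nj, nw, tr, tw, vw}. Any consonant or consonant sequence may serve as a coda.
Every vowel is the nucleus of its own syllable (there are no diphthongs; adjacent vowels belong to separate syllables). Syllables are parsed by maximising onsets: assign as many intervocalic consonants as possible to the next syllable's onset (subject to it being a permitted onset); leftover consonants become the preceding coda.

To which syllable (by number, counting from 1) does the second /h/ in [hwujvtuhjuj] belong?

The vowels are u, u, u — 3 nuclei, so 3 syllables.
V1 /u/ – V2 /u/: /jvt/ — longest licit onset from the right is /t/, leaving /jv/ as coda.
V2 /u/ – V3 /u/: /hj/ is a licit onset in full, so it all attaches to the next syllable.
Result: hwujv.tu.hjuj.
The second /h/ is in the onset of syllable 3 (/hjuj/).

3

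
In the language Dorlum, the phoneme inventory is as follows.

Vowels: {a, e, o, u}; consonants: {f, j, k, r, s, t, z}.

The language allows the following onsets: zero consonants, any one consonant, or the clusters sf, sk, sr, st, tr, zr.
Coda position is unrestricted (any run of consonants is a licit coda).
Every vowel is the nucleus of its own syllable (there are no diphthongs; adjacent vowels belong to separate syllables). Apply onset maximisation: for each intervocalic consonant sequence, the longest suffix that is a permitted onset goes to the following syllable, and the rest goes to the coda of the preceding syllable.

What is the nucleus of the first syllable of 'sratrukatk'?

a

Nuclei (vowels): a, u, a → 3 syllables.
The first nucleus (vowel 1 from the left) is /a/.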